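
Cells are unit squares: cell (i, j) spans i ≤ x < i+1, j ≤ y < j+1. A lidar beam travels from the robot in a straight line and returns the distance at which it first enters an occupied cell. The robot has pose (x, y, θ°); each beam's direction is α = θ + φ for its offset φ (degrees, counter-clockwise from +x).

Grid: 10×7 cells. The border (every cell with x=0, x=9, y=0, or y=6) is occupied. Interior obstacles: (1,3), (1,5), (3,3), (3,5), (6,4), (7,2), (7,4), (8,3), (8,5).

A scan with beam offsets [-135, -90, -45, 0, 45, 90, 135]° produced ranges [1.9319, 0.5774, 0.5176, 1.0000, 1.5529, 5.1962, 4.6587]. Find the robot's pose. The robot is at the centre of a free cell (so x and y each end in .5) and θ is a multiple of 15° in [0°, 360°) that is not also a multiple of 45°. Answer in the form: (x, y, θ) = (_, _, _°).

Candidates: 31 free-cell centres × 16 headings = 496 poses. Raycast each; keep the one whose scan matches to 4 dp.
  (2.5, 4.5, 210°): beam 1 = 1.5529 ≠ 1.9319 ✗
  (6.5, 3.5, 285°): beam 1 = 3.0000 ≠ 1.9319 ✗
  (2.5, 5.5, 240°): beam 1 = 0.5176 ≠ 1.9319 ✗
  (2.5, 4.5, 255°): beam 1 = 1.0000 ≠ 1.9319 ✗
  …
  (5.5, 5.5, 150°): r_1=1.9319, r_2=0.5774, r_3=0.5176, r_4=1.0000, r_5=1.5529, r_6=5.1962, r_7=4.6587 — all match ✓
Unique over the lattice → pose = (5.5, 5.5, 150°).

(x, y, θ) = (5.5, 5.5, 150°)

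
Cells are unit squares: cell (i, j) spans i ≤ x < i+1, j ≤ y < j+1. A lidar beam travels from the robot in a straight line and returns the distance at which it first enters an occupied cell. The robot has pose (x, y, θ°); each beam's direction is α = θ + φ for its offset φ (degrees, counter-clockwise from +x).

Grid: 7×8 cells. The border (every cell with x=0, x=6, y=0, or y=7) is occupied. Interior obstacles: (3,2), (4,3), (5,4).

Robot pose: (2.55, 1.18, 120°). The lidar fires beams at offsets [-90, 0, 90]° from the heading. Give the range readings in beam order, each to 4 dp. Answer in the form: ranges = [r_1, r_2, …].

beam 1: φ=-90°, α=30°
  cosα=0.8660 sinα=0.5000 | (2,1) | tMaxX 0.5196 tMaxY 1.6400 | tΔX 1.1547 tΔY 2.0000
    t=0.5196 [x] (3,1)
    t=1.6400 [y] (3,2) — stop
  → r_1 = 1.6400
beam 2: φ=0°, α=120°
  cosα=-0.5000 sinα=0.8660 | (2,1) | tMaxX 1.1000 tMaxY 0.9469 | tΔX 2.0000 tΔY 1.1547
    t=0.9469 [y] (2,2)
    t=1.1000 [x] (1,2)
    t=2.1016 [y] (1,3)
    t=3.1000 [x] (0,3) — stop
  → r_2 = 3.1000
beam 3: φ=90°, α=210°
  cosα=-0.8660 sinα=-0.5000 | (2,1) | tMaxX 0.6351 tMaxY 0.3600 | tΔX 1.1547 tΔY 2.0000
    t=0.3600 [y] (2,0) — stop
  → r_3 = 0.3600

ranges = [1.6400, 3.1000, 0.3600]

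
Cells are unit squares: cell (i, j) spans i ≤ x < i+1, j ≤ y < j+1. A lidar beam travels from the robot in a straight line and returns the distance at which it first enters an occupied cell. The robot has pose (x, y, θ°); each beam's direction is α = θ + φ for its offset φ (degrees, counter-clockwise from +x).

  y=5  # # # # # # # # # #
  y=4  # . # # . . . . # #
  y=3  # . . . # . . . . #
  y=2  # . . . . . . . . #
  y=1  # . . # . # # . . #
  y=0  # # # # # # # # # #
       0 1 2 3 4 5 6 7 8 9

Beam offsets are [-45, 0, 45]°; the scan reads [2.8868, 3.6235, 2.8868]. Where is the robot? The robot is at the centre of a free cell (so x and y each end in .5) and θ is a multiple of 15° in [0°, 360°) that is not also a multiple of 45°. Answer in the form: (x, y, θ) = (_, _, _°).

Candidates: 25 free-cell centres × 16 headings = 400 poses. Raycast each; keep the one whose scan matches to 4 dp.
  (2.5, 3.5, 60°): beam 1 = 1.5529 ≠ 2.8868 ✗
  (2.5, 2.5, 255°): beam 1 = 1.7321 ≠ 2.8868 ✗
  (6.5, 3.5, 285°): beam 1 = 1.7321 ≠ 2.8868 ✗
  (2.5, 2.5, 120°): beam 1 = 1.5529 ≠ 2.8868 ✗
  …
  (6.5, 4.5, 285°): r_1=2.8868, r_2=3.6235, r_3=2.8868 — all match ✓
No second candidate reproduces the full scan.

(x, y, θ) = (6.5, 4.5, 285°)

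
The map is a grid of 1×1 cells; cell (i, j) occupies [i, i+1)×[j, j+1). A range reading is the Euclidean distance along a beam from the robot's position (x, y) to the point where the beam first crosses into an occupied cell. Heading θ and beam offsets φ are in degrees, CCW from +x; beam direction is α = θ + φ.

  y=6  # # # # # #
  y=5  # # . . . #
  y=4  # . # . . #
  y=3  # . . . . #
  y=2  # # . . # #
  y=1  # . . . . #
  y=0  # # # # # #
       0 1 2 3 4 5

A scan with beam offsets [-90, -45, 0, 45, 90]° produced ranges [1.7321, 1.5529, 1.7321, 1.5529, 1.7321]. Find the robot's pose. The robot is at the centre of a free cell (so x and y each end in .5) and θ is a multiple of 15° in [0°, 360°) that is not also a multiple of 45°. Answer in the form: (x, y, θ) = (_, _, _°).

Candidates: 16 free-cell centres × 16 headings = 256 poses. Raycast each; keep the one whose scan matches to 4 dp.
  (4.5, 1.5, 105°): beam 1 = 0.5176 ≠ 1.7321 ✗
  (3.5, 5.5, 255°): beam 1 = 1.5529 ≠ 1.7321 ✗
  (1.5, 3.5, 285°): beam 1 = 0.5176 ≠ 1.7321 ✗
  (3.5, 3.5, 60°): beam 1 = 1.0000 ≠ 1.7321 ✗
  (2.5, 3.5, 105°): beam 1 = 2.5882 ≠ 1.7321 ✗
  …
  (3.5, 4.5, 30°): r_1=1.7321, r_2=1.5529, r_3=1.7321, r_4=1.5529, r_5=1.7321 — all match ✓
Unique over the lattice → pose = (3.5, 4.5, 30°).

(x, y, θ) = (3.5, 4.5, 30°)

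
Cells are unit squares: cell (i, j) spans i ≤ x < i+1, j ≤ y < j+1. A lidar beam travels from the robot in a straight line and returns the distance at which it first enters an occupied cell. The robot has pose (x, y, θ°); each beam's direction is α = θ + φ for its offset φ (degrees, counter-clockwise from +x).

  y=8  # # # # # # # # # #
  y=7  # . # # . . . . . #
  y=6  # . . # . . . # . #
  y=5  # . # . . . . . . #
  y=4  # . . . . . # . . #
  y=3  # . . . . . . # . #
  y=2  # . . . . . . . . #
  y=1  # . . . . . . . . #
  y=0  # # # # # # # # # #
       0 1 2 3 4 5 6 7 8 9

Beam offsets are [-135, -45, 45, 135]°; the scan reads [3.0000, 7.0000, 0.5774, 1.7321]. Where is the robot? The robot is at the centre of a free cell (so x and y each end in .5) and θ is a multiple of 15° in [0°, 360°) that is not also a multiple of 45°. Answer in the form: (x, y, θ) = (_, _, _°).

Candidates: 49 free-cell centres × 16 headings = 784 poses. Raycast each; keep the one whose scan matches to 4 dp.
  (8.5, 7.5, 30°): beam 1 = 3.6235 ≠ 3.0000 ✗
  (6.5, 1.5, 120°): beam 1 = 1.9319 ≠ 3.0000 ✗
  (8.5, 2.5, 15°): beam 1 = 1.7321 ≠ 3.0000 ✗
  (5.5, 1.5, 240°): beam 1 = 5.7956 ≠ 3.0000 ✗
  …
  (2.5, 4.5, 15°): r_1=3.0000, r_2=7.0000, r_3=0.5774, r_4=1.7321 — all match ✓
No second candidate reproduces the full scan.

(x, y, θ) = (2.5, 4.5, 15°)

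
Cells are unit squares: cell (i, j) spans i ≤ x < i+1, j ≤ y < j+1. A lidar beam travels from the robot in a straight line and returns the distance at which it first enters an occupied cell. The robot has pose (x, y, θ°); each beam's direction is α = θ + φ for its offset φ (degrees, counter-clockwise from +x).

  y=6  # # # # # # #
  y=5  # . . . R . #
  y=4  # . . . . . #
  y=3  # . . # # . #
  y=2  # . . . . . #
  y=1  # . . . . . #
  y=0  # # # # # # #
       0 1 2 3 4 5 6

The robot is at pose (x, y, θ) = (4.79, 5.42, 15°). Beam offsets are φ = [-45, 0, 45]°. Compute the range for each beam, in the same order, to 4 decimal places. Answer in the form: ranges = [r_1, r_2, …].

beam 1: φ=-45°, α=330°
  dir = (cos 330°, sin 330°) = (0.8660, -0.5000); from cell (4,5)
  next x-line at t=0.2425, next y-line at t=0.8400; Δt_x=1.1547, Δt_y=2.0000
    x: enter (5,5) at t=0.2425
    y: enter (5,4) at t=0.8400
    x: enter (6,4) at t=1.3972 ← occupied
  → r_1 = 1.3972
beam 2: φ=0°, α=15°
  dir = (cos 15°, sin 15°) = (0.9659, 0.2588); from cell (4,5)
  next x-line at t=0.2174, next y-line at t=2.2409; Δt_x=1.0353, Δt_y=3.8637
    x: enter (5,5) at t=0.2174
    x: enter (6,5) at t=1.2527 ← occupied
  → r_2 = 1.2527
beam 3: φ=45°, α=60°
  dir = (cos 60°, sin 60°) = (0.5000, 0.8660); from cell (4,5)
  next x-line at t=0.4200, next y-line at t=0.6697; Δt_x=2.0000, Δt_y=1.1547
    x: enter (5,5) at t=0.4200
    y: enter (5,6) at t=0.6697 ← occupied
  → r_3 = 0.6697

ranges = [1.3972, 1.2527, 0.6697]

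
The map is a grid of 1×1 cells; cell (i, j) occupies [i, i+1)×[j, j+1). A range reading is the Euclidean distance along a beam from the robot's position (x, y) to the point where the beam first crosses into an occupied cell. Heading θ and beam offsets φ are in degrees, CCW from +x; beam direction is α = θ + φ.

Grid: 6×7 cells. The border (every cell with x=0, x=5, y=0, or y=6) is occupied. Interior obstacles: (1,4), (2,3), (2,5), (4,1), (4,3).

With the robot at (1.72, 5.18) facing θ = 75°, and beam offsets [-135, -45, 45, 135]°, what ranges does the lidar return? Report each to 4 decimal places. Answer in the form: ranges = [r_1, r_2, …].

ranges = [0.2078, 0.3233, 0.9469, 0.3600]

beam 1: φ=-135°, α=300°
  cosα=0.5000 sinα=-0.8660 | (1,5) | tMaxX 0.5600 tMaxY 0.2078 | tΔX 2.0000 tΔY 1.1547
    t=0.2078 [y] (1,4) — stop
  → r_1 = 0.2078
beam 2: φ=-45°, α=30°
  cosα=0.8660 sinα=0.5000 | (1,5) | tMaxX 0.3233 tMaxY 1.6400 | tΔX 1.1547 tΔY 2.0000
    t=0.3233 [x] (2,5) — stop
  → r_2 = 0.3233
beam 3: φ=45°, α=120°
  cosα=-0.5000 sinα=0.8660 | (1,5) | tMaxX 1.4400 tMaxY 0.9469 | tΔX 2.0000 tΔY 1.1547
    t=0.9469 [y] (1,6) — stop
  → r_3 = 0.9469
beam 4: φ=135°, α=210°
  cosα=-0.8660 sinα=-0.5000 | (1,5) | tMaxX 0.8314 tMaxY 0.3600 | tΔX 1.1547 tΔY 2.0000
    t=0.3600 [y] (1,4) — stop
  → r_4 = 0.3600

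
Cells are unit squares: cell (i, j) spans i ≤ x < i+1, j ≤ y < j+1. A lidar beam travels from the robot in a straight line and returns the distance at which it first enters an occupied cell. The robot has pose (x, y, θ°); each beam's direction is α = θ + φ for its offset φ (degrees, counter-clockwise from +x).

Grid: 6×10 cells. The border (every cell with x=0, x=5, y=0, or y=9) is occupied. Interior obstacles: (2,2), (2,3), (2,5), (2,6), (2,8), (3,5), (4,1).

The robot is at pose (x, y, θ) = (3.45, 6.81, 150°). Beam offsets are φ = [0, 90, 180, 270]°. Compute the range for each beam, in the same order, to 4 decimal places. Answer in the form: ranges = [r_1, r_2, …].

beam 1: φ=0°, α=150°
  dir = (cos 150°, sin 150°) = (-0.8660, 0.5000); from cell (3,6)
  next x-line at t=0.5196, next y-line at t=0.3800; Δt_x=1.1547, Δt_y=2.0000
    y: enter (3,7) at t=0.3800
    x: enter (2,7) at t=0.5196
    x: enter (1,7) at t=1.6743
    y: enter (1,8) at t=2.3800
    x: enter (0,8) at t=2.8290 ← occupied
  → r_1 = 2.8290
beam 2: φ=90°, α=240°
  dir = (cos 240°, sin 240°) = (-0.5000, -0.8660); from cell (3,6)
  next x-line at t=0.9000, next y-line at t=0.9353; Δt_x=2.0000, Δt_y=1.1547
    x: enter (2,6) at t=0.9000 ← occupied
  → r_2 = 0.9000
beam 3: φ=180°, α=330°
  dir = (cos 330°, sin 330°) = (0.8660, -0.5000); from cell (3,6)
  next x-line at t=0.6351, next y-line at t=1.6200; Δt_x=1.1547, Δt_y=2.0000
    x: enter (4,6) at t=0.6351
    y: enter (4,5) at t=1.6200
    x: enter (5,5) at t=1.7898 ← occupied
  → r_3 = 1.7898
beam 4: φ=270°, α=60°
  dir = (cos 60°, sin 60°) = (0.5000, 0.8660); from cell (3,6)
  next x-line at t=1.1000, next y-line at t=0.2194; Δt_x=2.0000, Δt_y=1.1547
    y: enter (3,7) at t=0.2194
    x: enter (4,7) at t=1.1000
    y: enter (4,8) at t=1.3741
    y: enter (4,9) at t=2.5288 ← occupied
  → r_4 = 2.5288

ranges = [2.8290, 0.9000, 1.7898, 2.5288]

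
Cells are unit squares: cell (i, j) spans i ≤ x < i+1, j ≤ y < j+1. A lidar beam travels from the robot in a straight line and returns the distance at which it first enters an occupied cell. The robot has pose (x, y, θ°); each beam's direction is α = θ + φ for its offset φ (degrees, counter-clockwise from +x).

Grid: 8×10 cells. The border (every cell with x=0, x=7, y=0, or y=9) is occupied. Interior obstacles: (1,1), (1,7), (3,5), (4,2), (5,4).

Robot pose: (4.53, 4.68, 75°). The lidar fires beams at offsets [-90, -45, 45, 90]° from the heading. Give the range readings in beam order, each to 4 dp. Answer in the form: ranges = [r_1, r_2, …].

beam 1: φ=-90°, α=345°
  direction (0.9659, -0.2588); cell (4,4); t to first gridline: x 0.4866, y 2.6273 (then +1.0353 / +3.8637)
    (5,4) via x @ 0.4866  # hit
  → r_1 = 0.4866
beam 2: φ=-45°, α=30°
  direction (0.8660, 0.5000); cell (4,4); t to first gridline: x 0.5427, y 0.6400 (then +1.1547 / +2.0000)
    (5,4) via x @ 0.5427  # hit
  → r_2 = 0.5427
beam 3: φ=45°, α=120°
  direction (-0.5000, 0.8660); cell (4,4); t to first gridline: x 1.0600, y 0.3695 (then +2.0000 / +1.1547)
    (4,5) via y @ 0.3695
    (3,5) via x @ 1.0600  # hit
  → r_3 = 1.0600
beam 4: φ=90°, α=165°
  direction (-0.9659, 0.2588); cell (4,4); t to first gridline: x 0.5487, y 1.2364 (then +1.0353 / +3.8637)
    (3,4) via x @ 0.5487
    (3,5) via y @ 1.2364  # hit
  → r_4 = 1.2364

ranges = [0.4866, 0.5427, 1.0600, 1.2364]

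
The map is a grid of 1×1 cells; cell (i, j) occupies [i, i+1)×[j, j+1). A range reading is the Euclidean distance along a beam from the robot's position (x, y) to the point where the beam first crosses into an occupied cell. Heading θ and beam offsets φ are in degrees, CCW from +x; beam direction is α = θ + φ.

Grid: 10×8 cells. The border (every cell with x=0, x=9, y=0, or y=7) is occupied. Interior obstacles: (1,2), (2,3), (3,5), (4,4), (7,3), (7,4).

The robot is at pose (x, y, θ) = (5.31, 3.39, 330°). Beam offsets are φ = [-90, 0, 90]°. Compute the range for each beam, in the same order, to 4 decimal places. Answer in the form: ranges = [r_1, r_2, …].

ranges = [2.7597, 4.2608, 4.1685]

beam 1: φ=-90°, α=240°
  cosα=-0.5000 sinα=-0.8660 | (5,3) | tMaxX 0.6200 tMaxY 0.4503 | tΔX 2.0000 tΔY 1.1547
    t=0.4503 [y] (5,2)
    t=0.6200 [x] (4,2)
    t=1.6050 [y] (4,1)
    t=2.6200 [x] (3,1)
    t=2.7597 [y] (3,0) — stop
  → r_1 = 2.7597
beam 2: φ=0°, α=330°
  cosα=0.8660 sinα=-0.5000 | (5,3) | tMaxX 0.7967 tMaxY 0.7800 | tΔX 1.1547 tΔY 2.0000
    t=0.7800 [y] (5,2)
    t=0.7967 [x] (6,2)
    t=1.9514 [x] (7,2)
    t=2.7800 [y] (7,1)
    t=3.1061 [x] (8,1)
    t=4.2608 [x] (9,1) — stop
  → r_2 = 4.2608
beam 3: φ=90°, α=60°
  cosα=0.5000 sinα=0.8660 | (5,3) | tMaxX 1.3800 tMaxY 0.7044 | tΔX 2.0000 tΔY 1.1547
    t=0.7044 [y] (5,4)
    t=1.3800 [x] (6,4)
    t=1.8591 [y] (6,5)
    t=3.0138 [y] (6,6)
    t=3.3800 [x] (7,6)
    t=4.1685 [y] (7,7) — stop
  → r_3 = 4.1685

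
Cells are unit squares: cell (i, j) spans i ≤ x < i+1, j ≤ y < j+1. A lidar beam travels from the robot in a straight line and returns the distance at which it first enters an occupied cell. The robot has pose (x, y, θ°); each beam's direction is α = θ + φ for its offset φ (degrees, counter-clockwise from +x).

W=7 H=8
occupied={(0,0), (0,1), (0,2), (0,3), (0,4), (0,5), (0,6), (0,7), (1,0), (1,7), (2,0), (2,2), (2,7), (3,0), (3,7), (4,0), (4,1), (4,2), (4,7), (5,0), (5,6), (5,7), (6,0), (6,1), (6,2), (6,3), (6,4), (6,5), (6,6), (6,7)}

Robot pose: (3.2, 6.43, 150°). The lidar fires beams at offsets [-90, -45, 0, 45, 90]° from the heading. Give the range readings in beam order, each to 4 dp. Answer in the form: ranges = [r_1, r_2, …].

ranges = [0.6582, 0.5901, 1.1400, 2.2776, 4.4000]

beam 1: φ=-90°, α=60°
  direction (0.5000, 0.8660); cell (3,6); t to first gridline: x 1.6000, y 0.6582 (then +2.0000 / +1.1547)
    (3,7) via y @ 0.6582  # hit
  → r_1 = 0.6582
beam 2: φ=-45°, α=105°
  direction (-0.2588, 0.9659); cell (3,6); t to first gridline: x 0.7727, y 0.5901 (then +3.8637 / +1.0353)
    (3,7) via y @ 0.5901  # hit
  → r_2 = 0.5901
beam 3: φ=0°, α=150°
  direction (-0.8660, 0.5000); cell (3,6); t to first gridline: x 0.2309, y 1.1400 (then +1.1547 / +2.0000)
    (2,6) via x @ 0.2309
    (2,7) via y @ 1.1400  # hit
  → r_3 = 1.1400
beam 4: φ=45°, α=195°
  direction (-0.9659, -0.2588); cell (3,6); t to first gridline: x 0.2071, y 1.6614 (then +1.0353 / +3.8637)
    (2,6) via x @ 0.2071
    (1,6) via x @ 1.2423
    (1,5) via y @ 1.6614
    (0,5) via x @ 2.2776  # hit
  → r_4 = 2.2776
beam 5: φ=90°, α=240°
  direction (-0.5000, -0.8660); cell (3,6); t to first gridline: x 0.4000, y 0.4965 (then +2.0000 / +1.1547)
    (2,6) via x @ 0.4000
    (2,5) via y @ 0.4965
    (2,4) via y @ 1.6512
    (1,4) via x @ 2.4000
    (1,3) via y @ 2.8059
    (1,2) via y @ 3.9606
    (0,2) via x @ 4.4000  # hit
  → r_5 = 4.4000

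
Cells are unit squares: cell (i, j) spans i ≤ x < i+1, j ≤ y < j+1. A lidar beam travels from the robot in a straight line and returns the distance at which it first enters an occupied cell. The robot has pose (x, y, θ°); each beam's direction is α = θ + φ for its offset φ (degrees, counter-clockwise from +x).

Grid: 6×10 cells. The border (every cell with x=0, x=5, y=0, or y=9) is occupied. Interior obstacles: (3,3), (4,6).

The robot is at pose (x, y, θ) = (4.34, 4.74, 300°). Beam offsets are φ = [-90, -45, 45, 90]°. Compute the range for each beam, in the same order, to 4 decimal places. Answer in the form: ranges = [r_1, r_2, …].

ranges = [1.4800, 1.3137, 0.6833, 0.7621]

beam 1: φ=-90°, α=210°
  d=(-0.8660,-0.5000)  start (4,4)  tX=0.3926 tY=1.4800  stride 1/|dx|=1.1547 1/|dy|=2.0000
    cross x-line → (3,4), t=0.3926
    cross y-line → (3,3), t=1.4800 (wall)
  → r_1 = 1.4800
beam 2: φ=-45°, α=255°
  d=(-0.2588,-0.9659)  start (4,4)  tX=1.3137 tY=0.7661  stride 1/|dx|=3.8637 1/|dy|=1.0353
    cross y-line → (4,3), t=0.7661
    cross x-line → (3,3), t=1.3137 (wall)
  → r_2 = 1.3137
beam 3: φ=45°, α=345°
  d=(0.9659,-0.2588)  start (4,4)  tX=0.6833 tY=2.8591  stride 1/|dx|=1.0353 1/|dy|=3.8637
    cross x-line → (5,4), t=0.6833 (wall)
  → r_3 = 0.6833
beam 4: φ=90°, α=30°
  d=(0.8660,0.5000)  start (4,4)  tX=0.7621 tY=0.5200  stride 1/|dx|=1.1547 1/|dy|=2.0000
    cross y-line → (4,5), t=0.5200
    cross x-line → (5,5), t=0.7621 (wall)
  → r_4 = 0.7621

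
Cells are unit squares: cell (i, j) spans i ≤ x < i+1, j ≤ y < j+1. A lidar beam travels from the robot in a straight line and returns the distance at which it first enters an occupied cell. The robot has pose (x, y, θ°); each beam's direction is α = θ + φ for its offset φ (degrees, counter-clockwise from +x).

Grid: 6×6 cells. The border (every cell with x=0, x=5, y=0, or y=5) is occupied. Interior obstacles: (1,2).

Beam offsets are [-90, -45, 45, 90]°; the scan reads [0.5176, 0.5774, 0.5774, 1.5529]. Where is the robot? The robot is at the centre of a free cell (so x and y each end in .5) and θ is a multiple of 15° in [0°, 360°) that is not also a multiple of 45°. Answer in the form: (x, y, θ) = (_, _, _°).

Enumerate (i+0.5, j+0.5, θ) over the 15 free cells and 16 admissible headings. For each, cast all 4 beams and compare to the given ranges.
  (4.5, 4.5, 120°): beam 1 = 0.5774 ≠ 0.5176 ✗
  (4.5, 4.5, 75°): beam 4 = 1.9319 ≠ 1.5529 ✗
  (2.5, 2.5, 255°): beam 3 = 1.7321 ≠ 0.5774 ✗
  …
  (1.5, 4.5, 165°): r_1=0.5176, r_2=0.5774, r_3=0.5774, r_4=1.5529 — all match ✓
Only this pose fits every beam.

(x, y, θ) = (1.5, 4.5, 165°)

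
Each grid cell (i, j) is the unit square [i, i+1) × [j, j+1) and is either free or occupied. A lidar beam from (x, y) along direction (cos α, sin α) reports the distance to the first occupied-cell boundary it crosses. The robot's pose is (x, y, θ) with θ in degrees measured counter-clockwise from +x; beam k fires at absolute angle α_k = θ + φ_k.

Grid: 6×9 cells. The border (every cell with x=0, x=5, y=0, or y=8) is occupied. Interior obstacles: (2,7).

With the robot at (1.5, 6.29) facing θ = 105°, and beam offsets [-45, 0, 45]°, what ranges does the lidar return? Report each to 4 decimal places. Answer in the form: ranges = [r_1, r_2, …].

ranges = [1.0000, 1.7703, 0.5774]

beam 1: φ=-45°, α=60°
  d=(0.5000,0.8660)  start (1,6)  tX=1.0000 tY=0.8198  stride 1/|dx|=2.0000 1/|dy|=1.1547
    cross y-line → (1,7), t=0.8198
    cross x-line → (2,7), t=1.0000 (wall)
  → r_1 = 1.0000
beam 2: φ=0°, α=105°
  d=(-0.2588,0.9659)  start (1,6)  tX=1.9319 tY=0.7350  stride 1/|dx|=3.8637 1/|dy|=1.0353
    cross y-line → (1,7), t=0.7350
    cross y-line → (1,8), t=1.7703 (wall)
  → r_2 = 1.7703
beam 3: φ=45°, α=150°
  d=(-0.8660,0.5000)  start (1,6)  tX=0.5774 tY=1.4200  stride 1/|dx|=1.1547 1/|dy|=2.0000
    cross x-line → (0,6), t=0.5774 (wall)
  → r_3 = 0.5774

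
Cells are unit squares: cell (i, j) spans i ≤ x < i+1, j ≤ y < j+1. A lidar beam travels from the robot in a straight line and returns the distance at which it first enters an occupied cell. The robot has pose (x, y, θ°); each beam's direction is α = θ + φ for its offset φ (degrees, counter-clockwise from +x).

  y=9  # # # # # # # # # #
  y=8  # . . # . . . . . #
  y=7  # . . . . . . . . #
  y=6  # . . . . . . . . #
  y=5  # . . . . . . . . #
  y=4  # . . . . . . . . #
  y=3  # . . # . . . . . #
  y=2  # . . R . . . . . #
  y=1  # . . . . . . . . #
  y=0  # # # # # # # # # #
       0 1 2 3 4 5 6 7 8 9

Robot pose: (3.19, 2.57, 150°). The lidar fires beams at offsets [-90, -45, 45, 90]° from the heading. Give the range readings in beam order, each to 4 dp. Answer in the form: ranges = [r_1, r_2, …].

beam 1: φ=-90°, α=60°
  d=(0.5000,0.8660)  start (3,2)  tX=1.6200 tY=0.4965  stride 1/|dx|=2.0000 1/|dy|=1.1547
    cross y-line → (3,3), t=0.4965 (wall)
  → r_1 = 0.4965
beam 2: φ=-45°, α=105°
  d=(-0.2588,0.9659)  start (3,2)  tX=0.7341 tY=0.4452  stride 1/|dx|=3.8637 1/|dy|=1.0353
    cross y-line → (3,3), t=0.4452 (wall)
  → r_2 = 0.4452
beam 3: φ=45°, α=195°
  d=(-0.9659,-0.2588)  start (3,2)  tX=0.1967 tY=2.2023  stride 1/|dx|=1.0353 1/|dy|=3.8637
    cross x-line → (2,2), t=0.1967
    cross x-line → (1,2), t=1.2320
    cross y-line → (1,1), t=2.2023
    cross x-line → (0,1), t=2.2673 (wall)
  → r_3 = 2.2673
beam 4: φ=90°, α=240°
  d=(-0.5000,-0.8660)  start (3,2)  tX=0.3800 tY=0.6582  stride 1/|dx|=2.0000 1/|dy|=1.1547
    cross x-line → (2,2), t=0.3800
    cross y-line → (2,1), t=0.6582
    cross y-line → (2,0), t=1.8129 (wall)
  → r_4 = 1.8129

ranges = [0.4965, 0.4452, 2.2673, 1.8129]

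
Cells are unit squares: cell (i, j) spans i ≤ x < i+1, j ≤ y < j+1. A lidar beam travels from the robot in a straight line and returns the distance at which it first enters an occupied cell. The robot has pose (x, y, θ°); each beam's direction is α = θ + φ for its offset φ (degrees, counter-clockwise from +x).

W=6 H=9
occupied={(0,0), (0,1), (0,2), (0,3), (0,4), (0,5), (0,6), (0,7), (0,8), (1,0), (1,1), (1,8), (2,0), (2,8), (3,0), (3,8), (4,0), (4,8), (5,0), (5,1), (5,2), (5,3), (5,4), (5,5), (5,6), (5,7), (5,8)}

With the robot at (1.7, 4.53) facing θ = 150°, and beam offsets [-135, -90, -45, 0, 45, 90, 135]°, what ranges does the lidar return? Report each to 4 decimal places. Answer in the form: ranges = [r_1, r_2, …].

beam 1: φ=-135°, α=15°
  direction (0.9659, 0.2588); cell (1,4); t to first gridline: x 0.3106, y 1.8159 (then +1.0353 / +3.8637)
    (2,4) via x @ 0.3106
    (3,4) via x @ 1.3459
    (3,5) via y @ 1.8159
    (4,5) via x @ 2.3811
    (5,5) via x @ 3.4164  # hit
  → r_1 = 3.4164
beam 2: φ=-90°, α=60°
  direction (0.5000, 0.8660); cell (1,4); t to first gridline: x 0.6000, y 0.5427 (then +2.0000 / +1.1547)
    (1,5) via y @ 0.5427
    (2,5) via x @ 0.6000
    (2,6) via y @ 1.6974
    (3,6) via x @ 2.6000
    (3,7) via y @ 2.8521
    (3,8) via y @ 4.0068  # hit
  → r_2 = 4.0068
beam 3: φ=-45°, α=105°
  direction (-0.2588, 0.9659); cell (1,4); t to first gridline: x 2.7046, y 0.4866 (then +3.8637 / +1.0353)
    (1,5) via y @ 0.4866
    (1,6) via y @ 1.5219
    (1,7) via y @ 2.5571
    (0,7) via x @ 2.7046  # hit
  → r_3 = 2.7046
beam 4: φ=0°, α=150°
  direction (-0.8660, 0.5000); cell (1,4); t to first gridline: x 0.8083, y 0.9400 (then +1.1547 / +2.0000)
    (0,4) via x @ 0.8083  # hit
  → r_4 = 0.8083
beam 5: φ=45°, α=195°
  direction (-0.9659, -0.2588); cell (1,4); t to first gridline: x 0.7247, y 2.0478 (then +1.0353 / +3.8637)
    (0,4) via x @ 0.7247  # hit
  → r_5 = 0.7247
beam 6: φ=90°, α=240°
  direction (-0.5000, -0.8660); cell (1,4); t to first gridline: x 1.4000, y 0.6120 (then +2.0000 / +1.1547)
    (1,3) via y @ 0.6120
    (0,3) via x @ 1.4000  # hit
  → r_6 = 1.4000
beam 7: φ=135°, α=285°
  direction (0.2588, -0.9659); cell (1,4); t to first gridline: x 1.1591, y 0.5487 (then +3.8637 / +1.0353)
    (1,3) via y @ 0.5487
    (2,3) via x @ 1.1591
    (2,2) via y @ 1.5840
    (2,1) via y @ 2.6192
    (2,0) via y @ 3.6545  # hit
  → r_7 = 3.6545

ranges = [3.4164, 4.0068, 2.7046, 0.8083, 0.7247, 1.4000, 3.6545]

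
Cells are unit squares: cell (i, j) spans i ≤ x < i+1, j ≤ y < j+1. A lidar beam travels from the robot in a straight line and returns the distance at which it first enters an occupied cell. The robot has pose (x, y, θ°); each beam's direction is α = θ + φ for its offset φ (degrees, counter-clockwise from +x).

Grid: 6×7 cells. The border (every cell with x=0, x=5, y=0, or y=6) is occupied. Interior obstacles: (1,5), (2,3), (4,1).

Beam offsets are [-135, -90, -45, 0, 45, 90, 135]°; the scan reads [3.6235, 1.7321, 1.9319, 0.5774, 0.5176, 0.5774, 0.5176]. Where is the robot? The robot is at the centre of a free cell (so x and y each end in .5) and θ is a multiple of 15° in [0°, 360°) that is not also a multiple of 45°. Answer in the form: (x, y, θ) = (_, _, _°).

(x, y, θ) = (1.5, 1.5, 150°)

The pose lattice has 17·16 = 272 candidates. Test each by forward raycasting.
  (4.5, 5.5, 345°): beam 1 = 4.0415 ≠ 3.6235 ✗
  (4.5, 2.5, 255°): beam 1 = 4.0415 ≠ 3.6235 ✗
  (2.5, 4.5, 15°): beam 1 = 0.5774 ≠ 3.6235 ✗
  (3.5, 2.5, 105°): beam 1 = 1.0000 ≠ 3.6235 ✗
  …
  (1.5, 1.5, 150°): r_1=3.6235, r_2=1.7321, r_3=1.9319, r_4=0.5774, r_5=0.5176, r_6=0.5774, r_7=0.5176 — all match ✓
No second candidate reproduces the full scan.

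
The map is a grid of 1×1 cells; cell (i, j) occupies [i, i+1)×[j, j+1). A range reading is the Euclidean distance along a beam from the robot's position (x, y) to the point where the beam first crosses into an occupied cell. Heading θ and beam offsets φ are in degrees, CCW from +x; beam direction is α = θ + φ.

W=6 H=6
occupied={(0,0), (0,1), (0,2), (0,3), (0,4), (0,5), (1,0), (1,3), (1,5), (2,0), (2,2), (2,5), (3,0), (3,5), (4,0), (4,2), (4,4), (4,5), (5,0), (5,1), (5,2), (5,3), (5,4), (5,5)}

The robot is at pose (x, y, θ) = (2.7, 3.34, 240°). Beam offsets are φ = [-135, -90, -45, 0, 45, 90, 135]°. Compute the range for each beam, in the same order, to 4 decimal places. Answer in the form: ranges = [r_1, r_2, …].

ranges = [1.7186, 0.8083, 0.7247, 0.3926, 0.3520, 1.5011, 2.3811]

beam 1: φ=-135°, α=105°
  dir = (cos 105°, sin 105°) = (-0.2588, 0.9659); from cell (2,3)
  next x-line at t=2.7046, next y-line at t=0.6833; Δt_x=3.8637, Δt_y=1.0353
    y: enter (2,4) at t=0.6833
    y: enter (2,5) at t=1.7186 ← occupied
  → r_1 = 1.7186
beam 2: φ=-90°, α=150°
  dir = (cos 150°, sin 150°) = (-0.8660, 0.5000); from cell (2,3)
  next x-line at t=0.8083, next y-line at t=1.3200; Δt_x=1.1547, Δt_y=2.0000
    x: enter (1,3) at t=0.8083 ← occupied
  → r_2 = 0.8083
beam 3: φ=-45°, α=195°
  dir = (cos 195°, sin 195°) = (-0.9659, -0.2588); from cell (2,3)
  next x-line at t=0.7247, next y-line at t=1.3137; Δt_x=1.0353, Δt_y=3.8637
    x: enter (1,3) at t=0.7247 ← occupied
  → r_3 = 0.7247
beam 4: φ=0°, α=240°
  dir = (cos 240°, sin 240°) = (-0.5000, -0.8660); from cell (2,3)
  next x-line at t=1.4000, next y-line at t=0.3926; Δt_x=2.0000, Δt_y=1.1547
    y: enter (2,2) at t=0.3926 ← occupied
  → r_4 = 0.3926
beam 5: φ=45°, α=285°
  dir = (cos 285°, sin 285°) = (0.2588, -0.9659); from cell (2,3)
  next x-line at t=1.1591, next y-line at t=0.3520; Δt_x=3.8637, Δt_y=1.0353
    y: enter (2,2) at t=0.3520 ← occupied
  → r_5 = 0.3520
beam 6: φ=90°, α=330°
  dir = (cos 330°, sin 330°) = (0.8660, -0.5000); from cell (2,3)
  next x-line at t=0.3464, next y-line at t=0.6800; Δt_x=1.1547, Δt_y=2.0000
    x: enter (3,3) at t=0.3464
    y: enter (3,2) at t=0.6800
    x: enter (4,2) at t=1.5011 ← occupied
  → r_6 = 1.5011
beam 7: φ=135°, α=15°
  dir = (cos 15°, sin 15°) = (0.9659, 0.2588); from cell (2,3)
  next x-line at t=0.3106, next y-line at t=2.5500; Δt_x=1.0353, Δt_y=3.8637
    x: enter (3,3) at t=0.3106
    x: enter (4,3) at t=1.3459
    x: enter (5,3) at t=2.3811 ← occupied
  → r_7 = 2.3811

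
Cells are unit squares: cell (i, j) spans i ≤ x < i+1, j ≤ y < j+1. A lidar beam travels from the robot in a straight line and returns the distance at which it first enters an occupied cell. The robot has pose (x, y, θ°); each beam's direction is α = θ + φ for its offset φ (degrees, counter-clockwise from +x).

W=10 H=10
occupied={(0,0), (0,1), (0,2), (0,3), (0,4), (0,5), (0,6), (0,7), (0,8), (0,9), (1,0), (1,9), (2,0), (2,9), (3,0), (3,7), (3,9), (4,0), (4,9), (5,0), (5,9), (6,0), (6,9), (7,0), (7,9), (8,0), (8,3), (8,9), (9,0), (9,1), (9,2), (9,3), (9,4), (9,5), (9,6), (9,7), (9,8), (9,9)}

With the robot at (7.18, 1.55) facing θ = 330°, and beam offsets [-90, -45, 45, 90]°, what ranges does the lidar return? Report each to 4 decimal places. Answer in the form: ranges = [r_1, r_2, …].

ranges = [0.6351, 0.5694, 1.8842, 1.6743]

beam 1: φ=-90°, α=240°
  dir = (cos 240°, sin 240°) = (-0.5000, -0.8660); from cell (7,1)
  next x-line at t=0.3600, next y-line at t=0.6351; Δt_x=2.0000, Δt_y=1.1547
    x: enter (6,1) at t=0.3600
    y: enter (6,0) at t=0.6351 ← occupied
  → r_1 = 0.6351
beam 2: φ=-45°, α=285°
  dir = (cos 285°, sin 285°) = (0.2588, -0.9659); from cell (7,1)
  next x-line at t=3.1682, next y-line at t=0.5694; Δt_x=3.8637, Δt_y=1.0353
    y: enter (7,0) at t=0.5694 ← occupied
  → r_2 = 0.5694
beam 3: φ=45°, α=15°
  dir = (cos 15°, sin 15°) = (0.9659, 0.2588); from cell (7,1)
  next x-line at t=0.8489, next y-line at t=1.7387; Δt_x=1.0353, Δt_y=3.8637
    x: enter (8,1) at t=0.8489
    y: enter (8,2) at t=1.7387
    x: enter (9,2) at t=1.8842 ← occupied
  → r_3 = 1.8842
beam 4: φ=90°, α=60°
  dir = (cos 60°, sin 60°) = (0.5000, 0.8660); from cell (7,1)
  next x-line at t=1.6400, next y-line at t=0.5196; Δt_x=2.0000, Δt_y=1.1547
    y: enter (7,2) at t=0.5196
    x: enter (8,2) at t=1.6400
    y: enter (8,3) at t=1.6743 ← occupied
  → r_4 = 1.6743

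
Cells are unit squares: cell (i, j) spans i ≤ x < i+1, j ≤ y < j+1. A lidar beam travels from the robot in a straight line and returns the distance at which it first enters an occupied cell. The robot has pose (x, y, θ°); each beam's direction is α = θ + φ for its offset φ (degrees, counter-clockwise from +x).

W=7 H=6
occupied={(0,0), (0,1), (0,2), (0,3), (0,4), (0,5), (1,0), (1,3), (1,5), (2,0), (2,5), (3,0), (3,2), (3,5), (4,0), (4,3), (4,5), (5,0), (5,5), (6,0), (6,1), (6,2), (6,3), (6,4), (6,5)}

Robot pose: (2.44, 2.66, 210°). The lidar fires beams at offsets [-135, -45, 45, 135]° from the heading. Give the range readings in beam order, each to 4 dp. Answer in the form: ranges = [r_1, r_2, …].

ranges = [2.4225, 1.3137, 1.7186, 0.5798]

beam 1: φ=-135°, α=75°
  cosα=0.2588 sinα=0.9659 | (2,2) | tMaxX 2.1637 tMaxY 0.3520 | tΔX 3.8637 tΔY 1.0353
    t=0.3520 [y] (2,3)
    t=1.3873 [y] (2,4)
    t=2.1637 [x] (3,4)
    t=2.4225 [y] (3,5) — stop
  → r_1 = 2.4225
beam 2: φ=-45°, α=165°
  cosα=-0.9659 sinα=0.2588 | (2,2) | tMaxX 0.4555 tMaxY 1.3137 | tΔX 1.0353 tΔY 3.8637
    t=0.4555 [x] (1,2)
    t=1.3137 [y] (1,3) — stop
  → r_2 = 1.3137
beam 3: φ=45°, α=255°
  cosα=-0.2588 sinα=-0.9659 | (2,2) | tMaxX 1.7000 tMaxY 0.6833 | tΔX 3.8637 tΔY 1.0353
    t=0.6833 [y] (2,1)
    t=1.7000 [x] (1,1)
    t=1.7186 [y] (1,0) — stop
  → r_3 = 1.7186
beam 4: φ=135°, α=345°
  cosα=0.9659 sinα=-0.2588 | (2,2) | tMaxX 0.5798 tMaxY 2.5500 | tΔX 1.0353 tΔY 3.8637
    t=0.5798 [x] (3,2) — stop
  → r_4 = 0.5798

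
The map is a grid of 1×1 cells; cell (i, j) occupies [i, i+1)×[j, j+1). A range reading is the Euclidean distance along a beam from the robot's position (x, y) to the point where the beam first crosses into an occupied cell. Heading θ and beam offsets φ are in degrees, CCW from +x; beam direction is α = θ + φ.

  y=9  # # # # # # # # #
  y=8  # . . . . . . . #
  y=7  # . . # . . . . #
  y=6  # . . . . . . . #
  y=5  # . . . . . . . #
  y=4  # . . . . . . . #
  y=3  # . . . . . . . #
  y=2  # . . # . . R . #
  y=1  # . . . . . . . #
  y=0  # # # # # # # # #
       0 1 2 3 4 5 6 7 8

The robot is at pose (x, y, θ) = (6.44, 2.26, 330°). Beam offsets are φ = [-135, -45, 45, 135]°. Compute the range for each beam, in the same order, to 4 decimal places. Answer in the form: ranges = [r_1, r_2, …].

beam 1: φ=-135°, α=195°
  direction (-0.9659, -0.2588); cell (6,2); t to first gridline: x 0.4555, y 1.0046 (then +1.0353 / +3.8637)
    (5,2) via x @ 0.4555
    (5,1) via y @ 1.0046
    (4,1) via x @ 1.4908
    (3,1) via x @ 2.5261
    (2,1) via x @ 3.5614
    (1,1) via x @ 4.5966
    (1,0) via y @ 4.8683  # hit
  → r_1 = 4.8683
beam 2: φ=-45°, α=285°
  direction (0.2588, -0.9659); cell (6,2); t to first gridline: x 2.1637, y 0.2692 (then +3.8637 / +1.0353)
    (6,1) via y @ 0.2692
    (6,0) via y @ 1.3044  # hit
  → r_2 = 1.3044
beam 3: φ=45°, α=15°
  direction (0.9659, 0.2588); cell (6,2); t to first gridline: x 0.5798, y 2.8591 (then +1.0353 / +3.8637)
    (7,2) via x @ 0.5798
    (8,2) via x @ 1.6150  # hit
  → r_3 = 1.6150
beam 4: φ=135°, α=105°
  direction (-0.2588, 0.9659); cell (6,2); t to first gridline: x 1.7000, y 0.7661 (then +3.8637 / +1.0353)
    (6,3) via y @ 0.7661
    (5,3) via x @ 1.7000
    (5,4) via y @ 1.8014
    (5,5) via y @ 2.8367
    (5,6) via y @ 3.8719
    (5,7) via y @ 4.9072
    (4,7) via x @ 5.5637
    (4,8) via y @ 5.9425
    (4,9) via y @ 6.9778  # hit
  → r_4 = 6.9778

ranges = [4.8683, 1.3044, 1.6150, 6.9778]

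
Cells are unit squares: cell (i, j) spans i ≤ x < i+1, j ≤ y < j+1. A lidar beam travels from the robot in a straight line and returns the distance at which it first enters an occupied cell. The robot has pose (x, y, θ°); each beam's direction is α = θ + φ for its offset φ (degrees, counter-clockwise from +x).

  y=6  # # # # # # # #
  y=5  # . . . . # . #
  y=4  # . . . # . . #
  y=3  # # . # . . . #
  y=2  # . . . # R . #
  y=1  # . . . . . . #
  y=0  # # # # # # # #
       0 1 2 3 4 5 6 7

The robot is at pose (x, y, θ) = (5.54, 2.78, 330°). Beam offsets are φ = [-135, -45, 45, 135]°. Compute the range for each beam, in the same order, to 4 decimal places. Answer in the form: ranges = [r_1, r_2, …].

ranges = [0.5590, 1.8428, 1.5115, 2.0864]

beam 1: φ=-135°, α=195°
  d=(-0.9659,-0.2588)  start (5,2)  tX=0.5590 tY=3.0137  stride 1/|dx|=1.0353 1/|dy|=3.8637
    cross x-line → (4,2), t=0.5590 (wall)
  → r_1 = 0.5590
beam 2: φ=-45°, α=285°
  d=(0.2588,-0.9659)  start (5,2)  tX=1.7773 tY=0.8075  stride 1/|dx|=3.8637 1/|dy|=1.0353
    cross y-line → (5,1), t=0.8075
    cross x-line → (6,1), t=1.7773
    cross y-line → (6,0), t=1.8428 (wall)
  → r_2 = 1.8428
beam 3: φ=45°, α=15°
  d=(0.9659,0.2588)  start (5,2)  tX=0.4762 tY=0.8500  stride 1/|dx|=1.0353 1/|dy|=3.8637
    cross x-line → (6,2), t=0.4762
    cross y-line → (6,3), t=0.8500
    cross x-line → (7,3), t=1.5115 (wall)
  → r_3 = 1.5115
beam 4: φ=135°, α=105°
  d=(-0.2588,0.9659)  start (5,2)  tX=2.0864 tY=0.2278  stride 1/|dx|=3.8637 1/|dy|=1.0353
    cross y-line → (5,3), t=0.2278
    cross y-line → (5,4), t=1.2630
    cross x-line → (4,4), t=2.0864 (wall)
  → r_4 = 2.0864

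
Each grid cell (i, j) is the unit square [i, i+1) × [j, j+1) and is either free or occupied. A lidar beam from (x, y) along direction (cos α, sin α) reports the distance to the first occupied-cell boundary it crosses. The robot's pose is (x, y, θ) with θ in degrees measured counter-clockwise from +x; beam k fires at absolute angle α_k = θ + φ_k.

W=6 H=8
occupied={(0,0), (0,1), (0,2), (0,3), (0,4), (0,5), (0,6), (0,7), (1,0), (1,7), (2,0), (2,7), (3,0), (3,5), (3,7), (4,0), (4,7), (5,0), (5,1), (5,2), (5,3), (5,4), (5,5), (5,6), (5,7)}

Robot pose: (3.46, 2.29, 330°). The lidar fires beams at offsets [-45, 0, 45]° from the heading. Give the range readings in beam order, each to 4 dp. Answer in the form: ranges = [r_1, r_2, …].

ranges = [1.3355, 1.7782, 1.5943]

beam 1: φ=-45°, α=285°
  dir = (cos 285°, sin 285°) = (0.2588, -0.9659); from cell (3,2)
  next x-line at t=2.0864, next y-line at t=0.3002; Δt_x=3.8637, Δt_y=1.0353
    y: enter (3,1) at t=0.3002
    y: enter (3,0) at t=1.3355 ← occupied
  → r_1 = 1.3355
beam 2: φ=0°, α=330°
  dir = (cos 330°, sin 330°) = (0.8660, -0.5000); from cell (3,2)
  next x-line at t=0.6235, next y-line at t=0.5800; Δt_x=1.1547, Δt_y=2.0000
    y: enter (3,1) at t=0.5800
    x: enter (4,1) at t=0.6235
    x: enter (5,1) at t=1.7782 ← occupied
  → r_2 = 1.7782
beam 3: φ=45°, α=15°
  dir = (cos 15°, sin 15°) = (0.9659, 0.2588); from cell (3,2)
  next x-line at t=0.5590, next y-line at t=2.7432; Δt_x=1.0353, Δt_y=3.8637
    x: enter (4,2) at t=0.5590
    x: enter (5,2) at t=1.5943 ← occupied
  → r_3 = 1.5943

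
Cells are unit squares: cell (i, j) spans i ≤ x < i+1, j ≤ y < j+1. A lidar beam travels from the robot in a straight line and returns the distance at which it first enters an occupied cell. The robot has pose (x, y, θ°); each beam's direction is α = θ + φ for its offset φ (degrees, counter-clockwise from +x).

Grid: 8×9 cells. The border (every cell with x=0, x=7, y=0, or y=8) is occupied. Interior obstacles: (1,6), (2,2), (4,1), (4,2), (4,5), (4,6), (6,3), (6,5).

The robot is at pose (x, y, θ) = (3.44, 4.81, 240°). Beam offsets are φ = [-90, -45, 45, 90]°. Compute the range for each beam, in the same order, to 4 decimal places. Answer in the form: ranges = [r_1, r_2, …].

ranges = [2.3800, 2.5261, 2.1637, 2.9560]

beam 1: φ=-90°, α=150°
  d=(-0.8660,0.5000)  start (3,4)  tX=0.5081 tY=0.3800  stride 1/|dx|=1.1547 1/|dy|=2.0000
    cross y-line → (3,5), t=0.3800
    cross x-line → (2,5), t=0.5081
    cross x-line → (1,5), t=1.6628
    cross y-line → (1,6), t=2.3800 (wall)
  → r_1 = 2.3800
beam 2: φ=-45°, α=195°
  d=(-0.9659,-0.2588)  start (3,4)  tX=0.4555 tY=3.1296  stride 1/|dx|=1.0353 1/|dy|=3.8637
    cross x-line → (2,4), t=0.4555
    cross x-line → (1,4), t=1.4908
    cross x-line → (0,4), t=2.5261 (wall)
  → r_2 = 2.5261
beam 3: φ=45°, α=285°
  d=(0.2588,-0.9659)  start (3,4)  tX=2.1637 tY=0.8386  stride 1/|dx|=3.8637 1/|dy|=1.0353
    cross y-line → (3,3), t=0.8386
    cross y-line → (3,2), t=1.8738
    cross x-line → (4,2), t=2.1637 (wall)
  → r_3 = 2.1637
beam 4: φ=90°, α=330°
  d=(0.8660,-0.5000)  start (3,4)  tX=0.6466 tY=1.6200  stride 1/|dx|=1.1547 1/|dy|=2.0000
    cross x-line → (4,4), t=0.6466
    cross y-line → (4,3), t=1.6200
    cross x-line → (5,3), t=1.8013
    cross x-line → (6,3), t=2.9560 (wall)
  → r_4 = 2.9560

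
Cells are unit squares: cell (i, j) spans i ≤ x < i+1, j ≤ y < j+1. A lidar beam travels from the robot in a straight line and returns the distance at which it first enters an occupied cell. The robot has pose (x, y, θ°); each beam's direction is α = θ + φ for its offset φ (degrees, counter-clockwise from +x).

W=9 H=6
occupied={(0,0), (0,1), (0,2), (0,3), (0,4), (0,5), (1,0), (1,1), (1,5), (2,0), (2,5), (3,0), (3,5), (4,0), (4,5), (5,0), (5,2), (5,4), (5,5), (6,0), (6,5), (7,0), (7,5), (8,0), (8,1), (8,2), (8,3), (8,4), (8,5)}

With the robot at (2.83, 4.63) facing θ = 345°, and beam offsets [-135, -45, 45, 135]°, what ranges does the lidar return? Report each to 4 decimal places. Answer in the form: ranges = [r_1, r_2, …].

beam 1: φ=-135°, α=210°
  d=(-0.8660,-0.5000)  start (2,4)  tX=0.9584 tY=1.2600  stride 1/|dx|=1.1547 1/|dy|=2.0000
    cross x-line → (1,4), t=0.9584
    cross y-line → (1,3), t=1.2600
    cross x-line → (0,3), t=2.1131 (wall)
  → r_1 = 2.1131
beam 2: φ=-45°, α=300°
  d=(0.5000,-0.8660)  start (2,4)  tX=0.3400 tY=0.7275  stride 1/|dx|=2.0000 1/|dy|=1.1547
    cross x-line → (3,4), t=0.3400
    cross y-line → (3,3), t=0.7275
    cross y-line → (3,2), t=1.8822
    cross x-line → (4,2), t=2.3400
    cross y-line → (4,1), t=3.0369
    cross y-line → (4,0), t=4.1916 (wall)
  → r_2 = 4.1916
beam 3: φ=45°, α=30°
  d=(0.8660,0.5000)  start (2,4)  tX=0.1963 tY=0.7400  stride 1/|dx|=1.1547 1/|dy|=2.0000
    cross x-line → (3,4), t=0.1963
    cross y-line → (3,5), t=0.7400 (wall)
  → r_3 = 0.7400
beam 4: φ=135°, α=120°
  d=(-0.5000,0.8660)  start (2,4)  tX=1.6600 tY=0.4272  stride 1/|dx|=2.0000 1/|dy|=1.1547
    cross y-line → (2,5), t=0.4272 (wall)
  → r_4 = 0.4272

ranges = [2.1131, 4.1916, 0.7400, 0.4272]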